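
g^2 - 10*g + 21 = (g - 7)*(g - 3)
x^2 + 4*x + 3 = (x + 1)*(x + 3)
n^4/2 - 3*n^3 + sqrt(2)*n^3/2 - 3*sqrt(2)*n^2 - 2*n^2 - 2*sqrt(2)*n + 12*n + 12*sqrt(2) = (n/2 + 1)*(n - 6)*(n - 2)*(n + sqrt(2))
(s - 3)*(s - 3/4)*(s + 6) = s^3 + 9*s^2/4 - 81*s/4 + 27/2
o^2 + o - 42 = (o - 6)*(o + 7)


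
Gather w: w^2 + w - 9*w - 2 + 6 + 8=w^2 - 8*w + 12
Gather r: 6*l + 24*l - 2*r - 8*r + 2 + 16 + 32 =30*l - 10*r + 50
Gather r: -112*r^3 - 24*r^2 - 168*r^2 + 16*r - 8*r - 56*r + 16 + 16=-112*r^3 - 192*r^2 - 48*r + 32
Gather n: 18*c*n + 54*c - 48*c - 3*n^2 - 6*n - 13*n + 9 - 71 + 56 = 6*c - 3*n^2 + n*(18*c - 19) - 6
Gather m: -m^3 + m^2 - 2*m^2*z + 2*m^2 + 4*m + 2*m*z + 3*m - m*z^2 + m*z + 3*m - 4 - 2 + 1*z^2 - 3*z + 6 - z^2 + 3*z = -m^3 + m^2*(3 - 2*z) + m*(-z^2 + 3*z + 10)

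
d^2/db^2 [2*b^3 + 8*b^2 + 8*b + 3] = 12*b + 16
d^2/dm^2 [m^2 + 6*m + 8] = 2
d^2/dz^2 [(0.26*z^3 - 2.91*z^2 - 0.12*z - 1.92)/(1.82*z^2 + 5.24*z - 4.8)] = (2.1316282072803e-14*z^4 + 73.529872*z^3 - 229.926528*z^2 - 80.211456*z - 279.112704)/(6.028568*z^6 + 52.070928*z^5 + 102.219936*z^4 - 130.782016*z^3 - 269.59104*z^2 + 362.1888*z - 110.592)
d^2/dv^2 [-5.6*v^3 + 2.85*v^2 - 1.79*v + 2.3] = 5.7 - 33.6*v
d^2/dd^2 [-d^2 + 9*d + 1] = -2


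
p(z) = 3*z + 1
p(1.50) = 5.50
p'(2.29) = 3.00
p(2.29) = 7.87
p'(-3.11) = 3.00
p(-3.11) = -8.33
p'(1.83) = 3.00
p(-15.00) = -44.00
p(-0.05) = 0.85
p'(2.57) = 3.00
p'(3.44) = 3.00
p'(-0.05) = 3.00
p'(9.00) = 3.00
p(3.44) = 11.32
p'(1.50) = 3.00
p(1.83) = 6.49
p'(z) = 3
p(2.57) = 8.71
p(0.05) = 1.15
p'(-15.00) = 3.00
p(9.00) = 28.00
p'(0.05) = 3.00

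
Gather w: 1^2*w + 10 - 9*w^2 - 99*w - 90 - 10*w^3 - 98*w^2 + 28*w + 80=-10*w^3 - 107*w^2 - 70*w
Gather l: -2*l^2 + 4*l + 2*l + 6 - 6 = -2*l^2 + 6*l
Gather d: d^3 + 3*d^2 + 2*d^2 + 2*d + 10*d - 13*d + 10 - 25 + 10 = d^3 + 5*d^2 - d - 5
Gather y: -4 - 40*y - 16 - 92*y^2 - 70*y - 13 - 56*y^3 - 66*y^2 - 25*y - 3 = -56*y^3 - 158*y^2 - 135*y - 36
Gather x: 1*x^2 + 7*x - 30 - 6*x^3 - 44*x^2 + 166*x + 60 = -6*x^3 - 43*x^2 + 173*x + 30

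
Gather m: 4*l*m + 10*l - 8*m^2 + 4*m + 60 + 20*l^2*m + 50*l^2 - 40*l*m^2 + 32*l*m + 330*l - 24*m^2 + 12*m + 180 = 50*l^2 + 340*l + m^2*(-40*l - 32) + m*(20*l^2 + 36*l + 16) + 240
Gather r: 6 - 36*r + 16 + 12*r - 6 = 16 - 24*r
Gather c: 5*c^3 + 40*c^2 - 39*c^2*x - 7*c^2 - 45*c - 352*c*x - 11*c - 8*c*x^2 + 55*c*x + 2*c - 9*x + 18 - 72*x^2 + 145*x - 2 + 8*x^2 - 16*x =5*c^3 + c^2*(33 - 39*x) + c*(-8*x^2 - 297*x - 54) - 64*x^2 + 120*x + 16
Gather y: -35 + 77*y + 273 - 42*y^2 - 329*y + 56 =-42*y^2 - 252*y + 294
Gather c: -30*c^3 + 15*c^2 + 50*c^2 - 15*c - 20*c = -30*c^3 + 65*c^2 - 35*c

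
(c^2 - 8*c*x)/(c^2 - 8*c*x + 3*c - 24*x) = c/(c + 3)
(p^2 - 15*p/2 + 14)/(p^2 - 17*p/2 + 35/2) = (p - 4)/(p - 5)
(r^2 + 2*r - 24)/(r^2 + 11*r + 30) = (r - 4)/(r + 5)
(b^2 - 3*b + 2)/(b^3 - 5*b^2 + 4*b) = (b - 2)/(b*(b - 4))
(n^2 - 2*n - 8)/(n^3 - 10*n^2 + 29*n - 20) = (n + 2)/(n^2 - 6*n + 5)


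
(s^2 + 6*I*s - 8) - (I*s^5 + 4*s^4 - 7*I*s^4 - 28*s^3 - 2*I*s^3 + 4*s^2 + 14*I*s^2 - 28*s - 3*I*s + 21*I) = -I*s^5 - 4*s^4 + 7*I*s^4 + 28*s^3 + 2*I*s^3 - 3*s^2 - 14*I*s^2 + 28*s + 9*I*s - 8 - 21*I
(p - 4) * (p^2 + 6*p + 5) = p^3 + 2*p^2 - 19*p - 20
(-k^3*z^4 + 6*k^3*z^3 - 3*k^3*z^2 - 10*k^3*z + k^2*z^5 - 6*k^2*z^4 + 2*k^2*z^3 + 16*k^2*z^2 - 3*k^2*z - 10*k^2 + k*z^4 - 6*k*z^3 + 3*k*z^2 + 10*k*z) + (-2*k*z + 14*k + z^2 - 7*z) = -k^3*z^4 + 6*k^3*z^3 - 3*k^3*z^2 - 10*k^3*z + k^2*z^5 - 6*k^2*z^4 + 2*k^2*z^3 + 16*k^2*z^2 - 3*k^2*z - 10*k^2 + k*z^4 - 6*k*z^3 + 3*k*z^2 + 8*k*z + 14*k + z^2 - 7*z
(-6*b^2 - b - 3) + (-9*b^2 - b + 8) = -15*b^2 - 2*b + 5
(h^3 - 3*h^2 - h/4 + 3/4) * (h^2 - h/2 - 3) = h^5 - 7*h^4/2 - 7*h^3/4 + 79*h^2/8 + 3*h/8 - 9/4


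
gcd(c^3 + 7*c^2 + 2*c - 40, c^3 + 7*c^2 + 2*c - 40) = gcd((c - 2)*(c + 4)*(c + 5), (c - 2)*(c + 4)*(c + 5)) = c^3 + 7*c^2 + 2*c - 40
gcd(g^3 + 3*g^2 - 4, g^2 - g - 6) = g + 2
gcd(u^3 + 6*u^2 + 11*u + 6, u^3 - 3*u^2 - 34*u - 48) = u^2 + 5*u + 6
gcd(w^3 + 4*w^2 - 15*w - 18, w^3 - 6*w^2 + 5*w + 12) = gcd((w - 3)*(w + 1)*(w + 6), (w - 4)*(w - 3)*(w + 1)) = w^2 - 2*w - 3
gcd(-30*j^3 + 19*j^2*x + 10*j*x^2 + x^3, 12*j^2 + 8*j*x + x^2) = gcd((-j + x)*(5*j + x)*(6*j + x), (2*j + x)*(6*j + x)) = 6*j + x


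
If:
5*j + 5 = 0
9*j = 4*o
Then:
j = -1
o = -9/4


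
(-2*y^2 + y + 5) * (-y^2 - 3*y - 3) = 2*y^4 + 5*y^3 - 2*y^2 - 18*y - 15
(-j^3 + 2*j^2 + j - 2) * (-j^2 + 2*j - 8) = j^5 - 4*j^4 + 11*j^3 - 12*j^2 - 12*j + 16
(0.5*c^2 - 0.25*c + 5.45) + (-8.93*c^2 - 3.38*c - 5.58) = -8.43*c^2 - 3.63*c - 0.13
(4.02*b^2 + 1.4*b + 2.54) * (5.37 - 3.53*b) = -14.1906*b^3 + 16.6454*b^2 - 1.4482*b + 13.6398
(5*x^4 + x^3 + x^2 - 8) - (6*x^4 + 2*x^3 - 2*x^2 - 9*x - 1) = -x^4 - x^3 + 3*x^2 + 9*x - 7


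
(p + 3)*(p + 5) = p^2 + 8*p + 15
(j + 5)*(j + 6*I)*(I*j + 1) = I*j^3 - 5*j^2 + 5*I*j^2 - 25*j + 6*I*j + 30*I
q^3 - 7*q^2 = q^2*(q - 7)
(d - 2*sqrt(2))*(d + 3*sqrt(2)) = d^2 + sqrt(2)*d - 12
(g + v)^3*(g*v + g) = g^4*v + g^4 + 3*g^3*v^2 + 3*g^3*v + 3*g^2*v^3 + 3*g^2*v^2 + g*v^4 + g*v^3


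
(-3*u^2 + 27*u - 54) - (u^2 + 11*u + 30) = -4*u^2 + 16*u - 84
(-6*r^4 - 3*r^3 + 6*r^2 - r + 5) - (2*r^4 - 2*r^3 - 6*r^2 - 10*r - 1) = -8*r^4 - r^3 + 12*r^2 + 9*r + 6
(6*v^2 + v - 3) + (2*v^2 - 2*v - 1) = 8*v^2 - v - 4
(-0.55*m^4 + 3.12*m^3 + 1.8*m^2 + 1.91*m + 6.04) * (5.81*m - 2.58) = -3.1955*m^5 + 19.5462*m^4 + 2.4084*m^3 + 6.4531*m^2 + 30.1646*m - 15.5832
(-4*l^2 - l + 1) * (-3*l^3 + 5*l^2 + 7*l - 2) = 12*l^5 - 17*l^4 - 36*l^3 + 6*l^2 + 9*l - 2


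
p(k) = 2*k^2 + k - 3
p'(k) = 4*k + 1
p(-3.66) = 20.13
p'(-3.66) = -13.64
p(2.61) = 13.23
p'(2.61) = 11.44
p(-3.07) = 12.78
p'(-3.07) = -11.28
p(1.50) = 3.00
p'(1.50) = 7.00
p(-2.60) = 7.92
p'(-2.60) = -9.40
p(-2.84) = 10.29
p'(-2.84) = -10.36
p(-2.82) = 10.08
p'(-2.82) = -10.28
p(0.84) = -0.75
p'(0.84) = 4.36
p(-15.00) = 432.00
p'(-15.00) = -59.00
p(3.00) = 18.00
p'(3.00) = 13.00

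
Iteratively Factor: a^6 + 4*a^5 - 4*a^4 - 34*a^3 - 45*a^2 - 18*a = (a)*(a^5 + 4*a^4 - 4*a^3 - 34*a^2 - 45*a - 18) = a*(a + 3)*(a^4 + a^3 - 7*a^2 - 13*a - 6) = a*(a - 3)*(a + 3)*(a^3 + 4*a^2 + 5*a + 2) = a*(a - 3)*(a + 2)*(a + 3)*(a^2 + 2*a + 1) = a*(a - 3)*(a + 1)*(a + 2)*(a + 3)*(a + 1)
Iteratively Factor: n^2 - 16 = (n + 4)*(n - 4)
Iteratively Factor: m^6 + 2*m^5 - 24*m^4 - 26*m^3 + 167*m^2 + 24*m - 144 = (m - 3)*(m^5 + 5*m^4 - 9*m^3 - 53*m^2 + 8*m + 48) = (m - 3)*(m + 4)*(m^4 + m^3 - 13*m^2 - m + 12) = (m - 3)*(m - 1)*(m + 4)*(m^3 + 2*m^2 - 11*m - 12) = (m - 3)^2*(m - 1)*(m + 4)*(m^2 + 5*m + 4) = (m - 3)^2*(m - 1)*(m + 4)^2*(m + 1)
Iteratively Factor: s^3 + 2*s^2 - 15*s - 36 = (s + 3)*(s^2 - s - 12) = (s - 4)*(s + 3)*(s + 3)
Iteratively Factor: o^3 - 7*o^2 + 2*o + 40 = (o + 2)*(o^2 - 9*o + 20) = (o - 4)*(o + 2)*(o - 5)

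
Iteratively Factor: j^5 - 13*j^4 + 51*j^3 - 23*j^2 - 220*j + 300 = (j - 3)*(j^4 - 10*j^3 + 21*j^2 + 40*j - 100) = (j - 5)*(j - 3)*(j^3 - 5*j^2 - 4*j + 20) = (j - 5)*(j - 3)*(j - 2)*(j^2 - 3*j - 10) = (j - 5)*(j - 3)*(j - 2)*(j + 2)*(j - 5)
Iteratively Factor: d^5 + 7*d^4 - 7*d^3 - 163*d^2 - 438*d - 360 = (d - 5)*(d^4 + 12*d^3 + 53*d^2 + 102*d + 72) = (d - 5)*(d + 2)*(d^3 + 10*d^2 + 33*d + 36) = (d - 5)*(d + 2)*(d + 3)*(d^2 + 7*d + 12) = (d - 5)*(d + 2)*(d + 3)*(d + 4)*(d + 3)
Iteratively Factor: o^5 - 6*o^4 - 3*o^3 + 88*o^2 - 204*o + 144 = (o - 3)*(o^4 - 3*o^3 - 12*o^2 + 52*o - 48) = (o - 3)^2*(o^3 - 12*o + 16) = (o - 3)^2*(o - 2)*(o^2 + 2*o - 8) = (o - 3)^2*(o - 2)^2*(o + 4)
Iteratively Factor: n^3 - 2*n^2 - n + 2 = (n - 2)*(n^2 - 1) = (n - 2)*(n - 1)*(n + 1)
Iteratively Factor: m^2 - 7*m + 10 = (m - 5)*(m - 2)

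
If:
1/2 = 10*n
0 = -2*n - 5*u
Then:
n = 1/20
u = -1/50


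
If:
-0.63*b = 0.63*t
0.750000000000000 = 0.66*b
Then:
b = 1.14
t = -1.14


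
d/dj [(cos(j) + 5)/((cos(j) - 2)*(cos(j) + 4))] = (cos(j)^2 + 10*cos(j) + 18)*sin(j)/((cos(j) - 2)^2*(cos(j) + 4)^2)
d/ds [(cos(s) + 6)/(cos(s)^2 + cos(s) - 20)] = (cos(s)^2 + 12*cos(s) + 26)*sin(s)/(cos(s)^2 + cos(s) - 20)^2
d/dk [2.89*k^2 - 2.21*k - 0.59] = 5.78*k - 2.21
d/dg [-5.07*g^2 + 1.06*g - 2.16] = 1.06 - 10.14*g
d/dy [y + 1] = 1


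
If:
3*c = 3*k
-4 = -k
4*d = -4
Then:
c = 4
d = -1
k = 4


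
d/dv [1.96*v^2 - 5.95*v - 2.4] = 3.92*v - 5.95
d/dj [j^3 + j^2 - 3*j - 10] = 3*j^2 + 2*j - 3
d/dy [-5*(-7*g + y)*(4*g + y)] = 15*g - 10*y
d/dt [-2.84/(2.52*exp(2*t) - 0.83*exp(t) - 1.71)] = (14.3136*exp(t) - 2.3572)*exp(t)/(-2.52*exp(2*t) + 0.83*exp(t) + 1.71)^2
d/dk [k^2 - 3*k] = 2*k - 3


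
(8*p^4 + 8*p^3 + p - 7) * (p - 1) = 8*p^5 - 8*p^3 + p^2 - 8*p + 7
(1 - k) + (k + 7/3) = 10/3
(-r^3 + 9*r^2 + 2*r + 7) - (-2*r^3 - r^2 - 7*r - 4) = r^3 + 10*r^2 + 9*r + 11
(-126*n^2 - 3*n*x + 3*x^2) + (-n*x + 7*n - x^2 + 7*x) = -126*n^2 - 4*n*x + 7*n + 2*x^2 + 7*x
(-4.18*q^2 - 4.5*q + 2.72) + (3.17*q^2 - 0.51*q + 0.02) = -1.01*q^2 - 5.01*q + 2.74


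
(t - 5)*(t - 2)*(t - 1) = t^3 - 8*t^2 + 17*t - 10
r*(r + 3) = r^2 + 3*r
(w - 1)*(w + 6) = w^2 + 5*w - 6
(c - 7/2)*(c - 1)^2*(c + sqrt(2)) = c^4 - 11*c^3/2 + sqrt(2)*c^3 - 11*sqrt(2)*c^2/2 + 8*c^2 - 7*c/2 + 8*sqrt(2)*c - 7*sqrt(2)/2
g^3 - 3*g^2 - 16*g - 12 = (g - 6)*(g + 1)*(g + 2)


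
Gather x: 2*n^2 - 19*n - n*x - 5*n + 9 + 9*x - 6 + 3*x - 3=2*n^2 - 24*n + x*(12 - n)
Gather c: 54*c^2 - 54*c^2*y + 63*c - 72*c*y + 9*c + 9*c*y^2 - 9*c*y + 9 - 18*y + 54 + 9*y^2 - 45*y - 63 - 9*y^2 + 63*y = c^2*(54 - 54*y) + c*(9*y^2 - 81*y + 72)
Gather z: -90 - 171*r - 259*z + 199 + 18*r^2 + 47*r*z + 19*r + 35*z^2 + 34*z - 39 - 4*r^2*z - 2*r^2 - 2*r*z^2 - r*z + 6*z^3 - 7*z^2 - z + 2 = 16*r^2 - 152*r + 6*z^3 + z^2*(28 - 2*r) + z*(-4*r^2 + 46*r - 226) + 72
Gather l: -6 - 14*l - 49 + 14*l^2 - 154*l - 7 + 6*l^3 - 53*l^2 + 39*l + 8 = 6*l^3 - 39*l^2 - 129*l - 54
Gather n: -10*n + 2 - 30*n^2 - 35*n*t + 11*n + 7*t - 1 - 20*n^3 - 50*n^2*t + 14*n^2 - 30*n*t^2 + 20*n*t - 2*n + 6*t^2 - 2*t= -20*n^3 + n^2*(-50*t - 16) + n*(-30*t^2 - 15*t - 1) + 6*t^2 + 5*t + 1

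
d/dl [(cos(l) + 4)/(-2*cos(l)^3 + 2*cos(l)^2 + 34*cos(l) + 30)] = (13*cos(l) - 11*cos(2*l) - cos(3*l) + 95)*sin(l)/(4*(-cos(l)^3 + cos(l)^2 + 17*cos(l) + 15)^2)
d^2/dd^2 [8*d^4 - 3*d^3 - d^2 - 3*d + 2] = 96*d^2 - 18*d - 2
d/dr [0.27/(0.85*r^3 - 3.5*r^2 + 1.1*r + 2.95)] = (-0.6885*r^2 + 1.89*r - 0.297)/(0.85*r^3 - 3.5*r^2 + 1.1*r + 2.95)^2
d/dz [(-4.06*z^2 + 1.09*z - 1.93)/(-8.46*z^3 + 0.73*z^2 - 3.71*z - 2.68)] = (-34.3476*z^4 + 18.4428*z^3 - 34.7165*z^2 + 24.5794*z - 10.0815)/(71.5716*z^6 - 12.3516*z^5 + 63.3061*z^4 + 39.929*z^3 + 9.8513*z^2 + 19.8856*z + 7.1824)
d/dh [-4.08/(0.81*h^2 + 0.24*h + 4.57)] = (6.6096*h + 0.9792)/(0.81*h^2 + 0.24*h + 4.57)^2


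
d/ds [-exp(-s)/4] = exp(-s)/4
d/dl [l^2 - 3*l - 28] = 2*l - 3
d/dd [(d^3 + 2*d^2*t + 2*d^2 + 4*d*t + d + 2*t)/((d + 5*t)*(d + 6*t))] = (d^4 + 22*d^3*t + 112*d^2*t^2 + 18*d^2*t - d^2 + 120*d*t^3 + 120*d*t^2 - 4*d*t + 120*t^3 + 8*t^2)/(d^4 + 22*d^3*t + 181*d^2*t^2 + 660*d*t^3 + 900*t^4)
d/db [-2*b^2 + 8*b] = 8 - 4*b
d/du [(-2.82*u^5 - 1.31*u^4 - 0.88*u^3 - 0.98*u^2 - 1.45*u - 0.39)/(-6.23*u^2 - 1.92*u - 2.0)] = (52.7058*u^6 + 37.9802*u^5 + 41.228*u^4 + 13.8592*u^3 - 1.8719*u^2 - 0.939400000000001*u + 2.1512)/(38.8129*u^4 + 23.9232*u^3 + 28.6064*u^2 + 7.68*u + 4.0)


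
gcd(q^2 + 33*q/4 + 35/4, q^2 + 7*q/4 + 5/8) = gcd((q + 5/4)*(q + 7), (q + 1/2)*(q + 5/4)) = q + 5/4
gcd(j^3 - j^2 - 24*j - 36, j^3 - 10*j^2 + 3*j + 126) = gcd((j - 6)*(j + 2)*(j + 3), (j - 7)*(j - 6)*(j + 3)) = j^2 - 3*j - 18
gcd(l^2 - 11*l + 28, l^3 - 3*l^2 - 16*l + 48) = l - 4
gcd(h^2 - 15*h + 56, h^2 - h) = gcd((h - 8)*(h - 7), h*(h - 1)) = 1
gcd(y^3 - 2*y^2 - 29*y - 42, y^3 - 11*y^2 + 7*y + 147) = y^2 - 4*y - 21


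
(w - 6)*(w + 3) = w^2 - 3*w - 18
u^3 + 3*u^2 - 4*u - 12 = (u - 2)*(u + 2)*(u + 3)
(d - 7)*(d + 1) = d^2 - 6*d - 7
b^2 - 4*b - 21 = (b - 7)*(b + 3)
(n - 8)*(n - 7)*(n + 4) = n^3 - 11*n^2 - 4*n + 224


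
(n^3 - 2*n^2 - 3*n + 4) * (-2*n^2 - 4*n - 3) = -2*n^5 + 11*n^3 + 10*n^2 - 7*n - 12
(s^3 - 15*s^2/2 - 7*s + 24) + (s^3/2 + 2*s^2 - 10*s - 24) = 3*s^3/2 - 11*s^2/2 - 17*s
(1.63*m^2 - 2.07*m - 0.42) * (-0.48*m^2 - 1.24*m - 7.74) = -0.7824*m^4 - 1.0276*m^3 - 9.8478*m^2 + 16.5426*m + 3.2508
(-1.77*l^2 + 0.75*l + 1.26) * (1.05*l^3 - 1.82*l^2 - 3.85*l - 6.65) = -1.8585*l^5 + 4.0089*l^4 + 6.7725*l^3 + 6.5898*l^2 - 9.8385*l - 8.379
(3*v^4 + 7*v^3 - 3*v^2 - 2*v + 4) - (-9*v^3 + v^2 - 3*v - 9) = 3*v^4 + 16*v^3 - 4*v^2 + v + 13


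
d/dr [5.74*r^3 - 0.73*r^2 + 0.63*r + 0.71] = 17.22*r^2 - 1.46*r + 0.63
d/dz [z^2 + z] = 2*z + 1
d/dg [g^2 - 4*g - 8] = 2*g - 4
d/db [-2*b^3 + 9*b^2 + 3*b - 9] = -6*b^2 + 18*b + 3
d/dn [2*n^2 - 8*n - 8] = 4*n - 8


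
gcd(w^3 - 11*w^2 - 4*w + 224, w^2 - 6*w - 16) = w - 8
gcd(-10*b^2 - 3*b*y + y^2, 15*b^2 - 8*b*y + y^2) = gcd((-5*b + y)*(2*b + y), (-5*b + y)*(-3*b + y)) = -5*b + y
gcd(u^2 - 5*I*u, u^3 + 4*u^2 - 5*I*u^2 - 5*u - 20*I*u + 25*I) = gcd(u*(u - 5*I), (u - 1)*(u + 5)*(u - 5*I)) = u - 5*I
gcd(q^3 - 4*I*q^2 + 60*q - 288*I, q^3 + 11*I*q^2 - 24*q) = q + 8*I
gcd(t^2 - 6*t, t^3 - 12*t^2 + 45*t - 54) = t - 6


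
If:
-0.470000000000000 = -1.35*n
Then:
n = 0.35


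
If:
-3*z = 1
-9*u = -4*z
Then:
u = -4/27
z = -1/3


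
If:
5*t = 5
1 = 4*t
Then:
No Solution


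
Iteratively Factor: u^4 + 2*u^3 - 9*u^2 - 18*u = (u)*(u^3 + 2*u^2 - 9*u - 18) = u*(u + 2)*(u^2 - 9) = u*(u - 3)*(u + 2)*(u + 3)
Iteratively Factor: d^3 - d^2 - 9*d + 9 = (d + 3)*(d^2 - 4*d + 3) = (d - 1)*(d + 3)*(d - 3)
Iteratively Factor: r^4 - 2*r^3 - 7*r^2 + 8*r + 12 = (r + 2)*(r^3 - 4*r^2 + r + 6) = (r - 2)*(r + 2)*(r^2 - 2*r - 3) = (r - 3)*(r - 2)*(r + 2)*(r + 1)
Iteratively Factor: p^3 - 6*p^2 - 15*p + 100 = (p - 5)*(p^2 - p - 20) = (p - 5)^2*(p + 4)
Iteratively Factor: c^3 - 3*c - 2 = (c + 1)*(c^2 - c - 2) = (c - 2)*(c + 1)*(c + 1)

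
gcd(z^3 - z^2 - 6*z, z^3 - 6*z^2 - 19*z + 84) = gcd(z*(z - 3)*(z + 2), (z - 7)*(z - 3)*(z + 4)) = z - 3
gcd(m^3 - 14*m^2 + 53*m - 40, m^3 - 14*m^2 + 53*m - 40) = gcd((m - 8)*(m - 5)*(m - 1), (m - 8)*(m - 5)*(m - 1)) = m^3 - 14*m^2 + 53*m - 40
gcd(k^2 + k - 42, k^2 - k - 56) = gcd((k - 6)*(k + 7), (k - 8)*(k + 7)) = k + 7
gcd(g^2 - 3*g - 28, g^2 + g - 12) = g + 4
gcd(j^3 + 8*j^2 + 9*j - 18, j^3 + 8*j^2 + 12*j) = j + 6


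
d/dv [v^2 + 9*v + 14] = 2*v + 9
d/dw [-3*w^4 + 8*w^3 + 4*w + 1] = -12*w^3 + 24*w^2 + 4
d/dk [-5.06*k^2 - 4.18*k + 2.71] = -10.12*k - 4.18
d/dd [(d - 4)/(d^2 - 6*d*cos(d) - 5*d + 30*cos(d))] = (-6*d^2*sin(d) - d^2 + 54*d*sin(d) + 8*d - 120*sin(d) + 6*cos(d) - 20)/((d - 5)^2*(d - 6*cos(d))^2)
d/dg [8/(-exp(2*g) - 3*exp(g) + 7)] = (16*exp(g) + 24)*exp(g)/(exp(2*g) + 3*exp(g) - 7)^2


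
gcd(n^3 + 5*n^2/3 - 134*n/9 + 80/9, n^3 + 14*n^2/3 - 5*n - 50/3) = n + 5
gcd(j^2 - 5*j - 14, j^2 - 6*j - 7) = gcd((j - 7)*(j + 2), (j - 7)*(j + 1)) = j - 7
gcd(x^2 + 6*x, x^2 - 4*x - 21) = 1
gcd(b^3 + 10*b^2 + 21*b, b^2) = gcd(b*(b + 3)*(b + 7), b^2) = b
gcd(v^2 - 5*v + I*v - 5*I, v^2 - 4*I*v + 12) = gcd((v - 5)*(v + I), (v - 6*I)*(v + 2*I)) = 1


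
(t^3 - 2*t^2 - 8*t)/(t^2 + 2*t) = t - 4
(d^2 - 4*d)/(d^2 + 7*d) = (d - 4)/(d + 7)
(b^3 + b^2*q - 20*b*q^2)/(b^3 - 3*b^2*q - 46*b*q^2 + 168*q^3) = b*(-b - 5*q)/(-b^2 - b*q + 42*q^2)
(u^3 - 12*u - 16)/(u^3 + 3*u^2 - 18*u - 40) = (u + 2)/(u + 5)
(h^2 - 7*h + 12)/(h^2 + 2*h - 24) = (h - 3)/(h + 6)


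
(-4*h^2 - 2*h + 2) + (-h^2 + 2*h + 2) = 4 - 5*h^2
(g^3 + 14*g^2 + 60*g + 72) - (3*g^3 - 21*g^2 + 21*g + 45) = -2*g^3 + 35*g^2 + 39*g + 27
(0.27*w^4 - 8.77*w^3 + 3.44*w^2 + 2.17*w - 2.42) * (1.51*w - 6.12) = 0.4077*w^5 - 14.8951*w^4 + 58.8668*w^3 - 17.7761*w^2 - 16.9346*w + 14.8104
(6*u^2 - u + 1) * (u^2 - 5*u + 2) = 6*u^4 - 31*u^3 + 18*u^2 - 7*u + 2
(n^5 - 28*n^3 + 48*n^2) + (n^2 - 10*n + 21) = n^5 - 28*n^3 + 49*n^2 - 10*n + 21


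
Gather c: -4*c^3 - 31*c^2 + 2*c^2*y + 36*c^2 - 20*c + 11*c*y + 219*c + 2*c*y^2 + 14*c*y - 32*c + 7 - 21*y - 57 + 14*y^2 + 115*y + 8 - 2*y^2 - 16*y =-4*c^3 + c^2*(2*y + 5) + c*(2*y^2 + 25*y + 167) + 12*y^2 + 78*y - 42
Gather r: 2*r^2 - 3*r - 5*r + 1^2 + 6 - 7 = 2*r^2 - 8*r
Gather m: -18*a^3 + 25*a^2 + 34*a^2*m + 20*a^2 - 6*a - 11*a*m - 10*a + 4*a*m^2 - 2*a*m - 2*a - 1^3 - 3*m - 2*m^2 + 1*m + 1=-18*a^3 + 45*a^2 - 18*a + m^2*(4*a - 2) + m*(34*a^2 - 13*a - 2)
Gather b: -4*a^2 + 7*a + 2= -4*a^2 + 7*a + 2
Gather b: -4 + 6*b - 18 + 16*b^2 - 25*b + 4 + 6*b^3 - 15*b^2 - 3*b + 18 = 6*b^3 + b^2 - 22*b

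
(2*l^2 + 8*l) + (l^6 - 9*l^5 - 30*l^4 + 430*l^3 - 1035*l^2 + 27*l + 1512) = l^6 - 9*l^5 - 30*l^4 + 430*l^3 - 1033*l^2 + 35*l + 1512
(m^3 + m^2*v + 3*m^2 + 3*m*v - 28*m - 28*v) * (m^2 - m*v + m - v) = m^5 + 4*m^4 - m^3*v^2 - 25*m^3 - 4*m^2*v^2 - 28*m^2 + 25*m*v^2 + 28*v^2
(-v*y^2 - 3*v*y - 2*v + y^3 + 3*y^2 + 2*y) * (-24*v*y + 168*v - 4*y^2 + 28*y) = 24*v^2*y^3 - 96*v^2*y^2 - 456*v^2*y - 336*v^2 - 20*v*y^4 + 80*v*y^3 + 380*v*y^2 + 280*v*y - 4*y^5 + 16*y^4 + 76*y^3 + 56*y^2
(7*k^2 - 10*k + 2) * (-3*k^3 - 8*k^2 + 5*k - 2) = -21*k^5 - 26*k^4 + 109*k^3 - 80*k^2 + 30*k - 4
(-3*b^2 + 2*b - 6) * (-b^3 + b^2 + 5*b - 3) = 3*b^5 - 5*b^4 - 7*b^3 + 13*b^2 - 36*b + 18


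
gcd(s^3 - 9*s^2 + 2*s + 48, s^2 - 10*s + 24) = 1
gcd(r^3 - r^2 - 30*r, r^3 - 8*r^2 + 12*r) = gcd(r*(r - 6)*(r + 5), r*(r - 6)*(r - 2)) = r^2 - 6*r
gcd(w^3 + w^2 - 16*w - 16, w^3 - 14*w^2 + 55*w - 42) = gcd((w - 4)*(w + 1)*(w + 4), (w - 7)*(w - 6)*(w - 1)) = 1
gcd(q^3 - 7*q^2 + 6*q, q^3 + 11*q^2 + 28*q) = q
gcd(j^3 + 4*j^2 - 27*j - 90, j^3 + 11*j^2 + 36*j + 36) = j^2 + 9*j + 18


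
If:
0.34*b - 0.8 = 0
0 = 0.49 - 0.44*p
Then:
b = 2.35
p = 1.11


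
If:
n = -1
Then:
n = -1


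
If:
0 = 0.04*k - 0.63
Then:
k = 15.75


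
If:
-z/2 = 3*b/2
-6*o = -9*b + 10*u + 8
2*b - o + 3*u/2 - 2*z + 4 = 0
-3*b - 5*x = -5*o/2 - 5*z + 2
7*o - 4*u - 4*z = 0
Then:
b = -648/2077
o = -128/2077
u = -2168/2077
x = 1438/2077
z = 1944/2077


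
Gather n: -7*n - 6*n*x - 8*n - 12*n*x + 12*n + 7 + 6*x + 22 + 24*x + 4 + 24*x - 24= n*(-18*x - 3) + 54*x + 9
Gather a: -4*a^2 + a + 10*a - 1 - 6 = -4*a^2 + 11*a - 7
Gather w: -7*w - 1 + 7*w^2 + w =7*w^2 - 6*w - 1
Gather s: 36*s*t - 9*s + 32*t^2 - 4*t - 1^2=s*(36*t - 9) + 32*t^2 - 4*t - 1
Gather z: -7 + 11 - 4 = 0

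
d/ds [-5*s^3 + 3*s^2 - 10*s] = -15*s^2 + 6*s - 10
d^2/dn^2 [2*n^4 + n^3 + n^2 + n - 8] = 24*n^2 + 6*n + 2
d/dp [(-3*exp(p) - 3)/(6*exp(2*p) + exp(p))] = 3*(6*exp(2*p) + 12*exp(p) + 1)*exp(-p)/(36*exp(2*p) + 12*exp(p) + 1)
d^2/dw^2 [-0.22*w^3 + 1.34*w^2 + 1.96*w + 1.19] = 2.68 - 1.32*w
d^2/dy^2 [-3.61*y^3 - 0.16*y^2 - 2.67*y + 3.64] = -21.66*y - 0.32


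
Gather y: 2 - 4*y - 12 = -4*y - 10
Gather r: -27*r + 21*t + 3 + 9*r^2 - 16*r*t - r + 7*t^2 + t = 9*r^2 + r*(-16*t - 28) + 7*t^2 + 22*t + 3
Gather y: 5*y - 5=5*y - 5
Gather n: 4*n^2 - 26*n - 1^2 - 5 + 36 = 4*n^2 - 26*n + 30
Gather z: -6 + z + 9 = z + 3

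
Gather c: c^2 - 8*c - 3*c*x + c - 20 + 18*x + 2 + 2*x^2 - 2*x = c^2 + c*(-3*x - 7) + 2*x^2 + 16*x - 18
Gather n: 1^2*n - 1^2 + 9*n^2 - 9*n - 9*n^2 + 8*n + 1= 0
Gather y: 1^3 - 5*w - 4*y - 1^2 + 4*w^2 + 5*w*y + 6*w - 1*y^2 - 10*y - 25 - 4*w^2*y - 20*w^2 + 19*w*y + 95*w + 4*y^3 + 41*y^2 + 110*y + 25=-16*w^2 + 96*w + 4*y^3 + 40*y^2 + y*(-4*w^2 + 24*w + 96)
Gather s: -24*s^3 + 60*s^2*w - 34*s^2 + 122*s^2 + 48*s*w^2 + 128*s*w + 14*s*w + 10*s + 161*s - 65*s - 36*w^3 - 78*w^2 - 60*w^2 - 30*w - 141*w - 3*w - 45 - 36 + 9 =-24*s^3 + s^2*(60*w + 88) + s*(48*w^2 + 142*w + 106) - 36*w^3 - 138*w^2 - 174*w - 72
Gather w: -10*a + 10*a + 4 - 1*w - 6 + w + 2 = 0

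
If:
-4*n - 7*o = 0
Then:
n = -7*o/4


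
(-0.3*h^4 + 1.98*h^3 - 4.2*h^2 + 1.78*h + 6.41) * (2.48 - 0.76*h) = 0.228*h^5 - 2.2488*h^4 + 8.1024*h^3 - 11.7688*h^2 - 0.4572*h + 15.8968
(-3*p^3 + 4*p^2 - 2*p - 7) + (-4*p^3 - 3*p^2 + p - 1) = -7*p^3 + p^2 - p - 8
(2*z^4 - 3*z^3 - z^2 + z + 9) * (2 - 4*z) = -8*z^5 + 16*z^4 - 2*z^3 - 6*z^2 - 34*z + 18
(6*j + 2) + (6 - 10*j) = 8 - 4*j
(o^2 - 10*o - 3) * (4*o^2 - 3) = 4*o^4 - 40*o^3 - 15*o^2 + 30*o + 9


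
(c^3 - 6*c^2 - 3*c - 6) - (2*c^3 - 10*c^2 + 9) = -c^3 + 4*c^2 - 3*c - 15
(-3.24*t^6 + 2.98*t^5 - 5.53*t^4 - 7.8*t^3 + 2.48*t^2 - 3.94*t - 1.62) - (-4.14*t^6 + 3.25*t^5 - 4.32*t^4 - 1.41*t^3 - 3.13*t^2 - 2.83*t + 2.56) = 0.899999999999999*t^6 - 0.27*t^5 - 1.21*t^4 - 6.39*t^3 + 5.61*t^2 - 1.11*t - 4.18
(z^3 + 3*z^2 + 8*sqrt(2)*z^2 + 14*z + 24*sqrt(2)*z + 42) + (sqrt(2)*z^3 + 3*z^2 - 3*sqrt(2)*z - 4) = z^3 + sqrt(2)*z^3 + 6*z^2 + 8*sqrt(2)*z^2 + 14*z + 21*sqrt(2)*z + 38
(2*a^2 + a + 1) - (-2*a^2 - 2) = 4*a^2 + a + 3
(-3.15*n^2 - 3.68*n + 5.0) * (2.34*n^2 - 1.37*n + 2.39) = -7.371*n^4 - 4.2957*n^3 + 9.2131*n^2 - 15.6452*n + 11.95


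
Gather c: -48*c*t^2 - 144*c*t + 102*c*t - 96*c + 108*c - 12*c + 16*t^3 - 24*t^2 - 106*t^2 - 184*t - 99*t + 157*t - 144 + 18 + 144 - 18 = c*(-48*t^2 - 42*t) + 16*t^3 - 130*t^2 - 126*t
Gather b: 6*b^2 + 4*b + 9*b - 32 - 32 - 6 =6*b^2 + 13*b - 70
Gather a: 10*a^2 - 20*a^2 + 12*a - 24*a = -10*a^2 - 12*a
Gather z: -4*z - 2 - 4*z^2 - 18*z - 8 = -4*z^2 - 22*z - 10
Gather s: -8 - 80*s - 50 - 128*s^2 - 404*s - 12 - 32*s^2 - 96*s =-160*s^2 - 580*s - 70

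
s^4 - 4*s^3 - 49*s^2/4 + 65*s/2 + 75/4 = (s - 5)*(s - 5/2)*(s + 1/2)*(s + 3)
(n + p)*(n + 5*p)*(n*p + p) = n^3*p + 6*n^2*p^2 + n^2*p + 5*n*p^3 + 6*n*p^2 + 5*p^3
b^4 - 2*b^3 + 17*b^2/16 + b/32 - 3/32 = (b - 1)*(b - 3/4)*(b - 1/2)*(b + 1/4)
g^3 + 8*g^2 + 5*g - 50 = (g - 2)*(g + 5)^2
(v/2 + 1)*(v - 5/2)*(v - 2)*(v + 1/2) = v^4/2 - v^3 - 21*v^2/8 + 4*v + 5/2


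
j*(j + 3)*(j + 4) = j^3 + 7*j^2 + 12*j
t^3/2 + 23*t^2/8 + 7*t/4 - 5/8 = (t/2 + 1/2)*(t - 1/4)*(t + 5)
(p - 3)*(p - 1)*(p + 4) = p^3 - 13*p + 12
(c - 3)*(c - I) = c^2 - 3*c - I*c + 3*I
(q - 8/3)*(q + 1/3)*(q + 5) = q^3 + 8*q^2/3 - 113*q/9 - 40/9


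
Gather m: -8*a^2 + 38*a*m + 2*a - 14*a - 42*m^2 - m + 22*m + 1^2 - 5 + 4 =-8*a^2 - 12*a - 42*m^2 + m*(38*a + 21)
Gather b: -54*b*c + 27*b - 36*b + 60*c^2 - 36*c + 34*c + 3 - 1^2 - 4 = b*(-54*c - 9) + 60*c^2 - 2*c - 2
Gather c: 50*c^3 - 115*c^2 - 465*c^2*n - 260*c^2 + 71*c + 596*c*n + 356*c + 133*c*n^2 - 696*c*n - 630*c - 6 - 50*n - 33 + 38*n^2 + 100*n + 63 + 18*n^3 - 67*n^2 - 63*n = 50*c^3 + c^2*(-465*n - 375) + c*(133*n^2 - 100*n - 203) + 18*n^3 - 29*n^2 - 13*n + 24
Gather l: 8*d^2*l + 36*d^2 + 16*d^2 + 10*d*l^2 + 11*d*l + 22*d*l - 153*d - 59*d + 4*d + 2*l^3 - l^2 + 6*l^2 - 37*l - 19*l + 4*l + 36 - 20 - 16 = 52*d^2 - 208*d + 2*l^3 + l^2*(10*d + 5) + l*(8*d^2 + 33*d - 52)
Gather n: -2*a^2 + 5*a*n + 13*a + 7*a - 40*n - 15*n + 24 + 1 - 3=-2*a^2 + 20*a + n*(5*a - 55) + 22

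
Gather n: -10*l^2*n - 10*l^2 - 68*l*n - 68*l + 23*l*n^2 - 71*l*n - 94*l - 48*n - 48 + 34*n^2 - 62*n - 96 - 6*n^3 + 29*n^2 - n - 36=-10*l^2 - 162*l - 6*n^3 + n^2*(23*l + 63) + n*(-10*l^2 - 139*l - 111) - 180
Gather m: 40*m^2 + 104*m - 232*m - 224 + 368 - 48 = 40*m^2 - 128*m + 96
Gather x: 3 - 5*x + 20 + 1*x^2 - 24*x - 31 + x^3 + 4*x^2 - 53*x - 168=x^3 + 5*x^2 - 82*x - 176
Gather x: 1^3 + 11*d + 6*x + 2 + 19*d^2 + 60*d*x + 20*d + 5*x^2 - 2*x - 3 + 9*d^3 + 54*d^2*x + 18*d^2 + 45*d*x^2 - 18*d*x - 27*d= 9*d^3 + 37*d^2 + 4*d + x^2*(45*d + 5) + x*(54*d^2 + 42*d + 4)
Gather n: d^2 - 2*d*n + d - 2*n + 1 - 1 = d^2 + d + n*(-2*d - 2)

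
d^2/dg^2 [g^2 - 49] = 2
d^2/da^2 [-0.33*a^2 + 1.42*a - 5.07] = -0.660000000000000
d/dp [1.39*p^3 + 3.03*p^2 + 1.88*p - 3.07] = 4.17*p^2 + 6.06*p + 1.88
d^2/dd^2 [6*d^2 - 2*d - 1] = 12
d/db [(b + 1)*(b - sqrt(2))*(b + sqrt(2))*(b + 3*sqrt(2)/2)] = 4*b^3 + 3*b^2 + 9*sqrt(2)*b^2/2 - 4*b + 3*sqrt(2)*b - 3*sqrt(2) - 2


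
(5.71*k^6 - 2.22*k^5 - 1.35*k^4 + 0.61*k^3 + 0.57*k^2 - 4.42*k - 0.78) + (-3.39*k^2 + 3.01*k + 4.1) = 5.71*k^6 - 2.22*k^5 - 1.35*k^4 + 0.61*k^3 - 2.82*k^2 - 1.41*k + 3.32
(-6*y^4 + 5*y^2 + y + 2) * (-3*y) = 18*y^5 - 15*y^3 - 3*y^2 - 6*y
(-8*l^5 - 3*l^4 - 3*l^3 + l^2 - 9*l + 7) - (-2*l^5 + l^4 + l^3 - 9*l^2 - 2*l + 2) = -6*l^5 - 4*l^4 - 4*l^3 + 10*l^2 - 7*l + 5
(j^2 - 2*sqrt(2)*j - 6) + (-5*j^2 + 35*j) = -4*j^2 - 2*sqrt(2)*j + 35*j - 6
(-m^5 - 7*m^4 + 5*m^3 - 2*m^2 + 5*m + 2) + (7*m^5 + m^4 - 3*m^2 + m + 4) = 6*m^5 - 6*m^4 + 5*m^3 - 5*m^2 + 6*m + 6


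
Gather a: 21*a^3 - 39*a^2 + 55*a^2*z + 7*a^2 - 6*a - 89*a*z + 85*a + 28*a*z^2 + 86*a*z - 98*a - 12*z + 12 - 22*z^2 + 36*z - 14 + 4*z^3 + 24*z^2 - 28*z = 21*a^3 + a^2*(55*z - 32) + a*(28*z^2 - 3*z - 19) + 4*z^3 + 2*z^2 - 4*z - 2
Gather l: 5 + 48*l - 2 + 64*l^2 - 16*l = 64*l^2 + 32*l + 3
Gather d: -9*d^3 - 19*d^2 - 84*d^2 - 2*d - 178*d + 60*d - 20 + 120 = -9*d^3 - 103*d^2 - 120*d + 100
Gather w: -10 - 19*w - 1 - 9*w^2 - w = -9*w^2 - 20*w - 11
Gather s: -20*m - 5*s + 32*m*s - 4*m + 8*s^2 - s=-24*m + 8*s^2 + s*(32*m - 6)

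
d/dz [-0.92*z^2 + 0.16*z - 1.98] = 0.16 - 1.84*z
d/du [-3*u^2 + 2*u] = 2 - 6*u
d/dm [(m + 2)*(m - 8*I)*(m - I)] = 3*m^2 + m*(4 - 18*I) - 8 - 18*I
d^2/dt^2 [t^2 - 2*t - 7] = 2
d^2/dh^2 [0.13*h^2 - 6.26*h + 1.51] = 0.260000000000000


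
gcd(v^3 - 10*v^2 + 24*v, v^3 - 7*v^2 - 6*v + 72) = v^2 - 10*v + 24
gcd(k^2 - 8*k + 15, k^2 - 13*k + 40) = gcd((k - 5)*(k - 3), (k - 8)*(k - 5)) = k - 5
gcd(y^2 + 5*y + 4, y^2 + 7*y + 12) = y + 4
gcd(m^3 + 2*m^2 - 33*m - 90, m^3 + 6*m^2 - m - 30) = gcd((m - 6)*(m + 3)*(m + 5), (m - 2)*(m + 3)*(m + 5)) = m^2 + 8*m + 15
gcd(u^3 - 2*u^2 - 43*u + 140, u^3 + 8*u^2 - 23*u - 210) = u^2 + 2*u - 35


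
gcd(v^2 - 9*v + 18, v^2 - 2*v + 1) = 1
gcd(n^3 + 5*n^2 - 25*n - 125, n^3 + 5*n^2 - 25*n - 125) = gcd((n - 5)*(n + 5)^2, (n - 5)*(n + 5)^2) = n^3 + 5*n^2 - 25*n - 125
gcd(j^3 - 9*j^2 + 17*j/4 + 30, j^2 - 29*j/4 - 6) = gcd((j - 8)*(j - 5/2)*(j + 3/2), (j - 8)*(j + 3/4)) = j - 8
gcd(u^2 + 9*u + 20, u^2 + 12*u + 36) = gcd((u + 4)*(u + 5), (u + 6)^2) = 1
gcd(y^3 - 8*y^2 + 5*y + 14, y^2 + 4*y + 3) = y + 1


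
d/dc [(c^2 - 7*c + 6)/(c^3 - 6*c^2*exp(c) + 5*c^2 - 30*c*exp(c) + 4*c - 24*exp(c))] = ((2*c - 7)*(c^3 - 6*c^2*exp(c) + 5*c^2 - 30*c*exp(c) + 4*c - 24*exp(c)) + (c^2 - 7*c + 6)*(6*c^2*exp(c) - 3*c^2 + 42*c*exp(c) - 10*c + 54*exp(c) - 4))/(c^3 - 6*c^2*exp(c) + 5*c^2 - 30*c*exp(c) + 4*c - 24*exp(c))^2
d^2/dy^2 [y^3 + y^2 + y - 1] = 6*y + 2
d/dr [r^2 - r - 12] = 2*r - 1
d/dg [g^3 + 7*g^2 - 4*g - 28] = 3*g^2 + 14*g - 4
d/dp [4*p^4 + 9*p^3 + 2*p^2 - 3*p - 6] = 16*p^3 + 27*p^2 + 4*p - 3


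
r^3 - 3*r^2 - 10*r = r*(r - 5)*(r + 2)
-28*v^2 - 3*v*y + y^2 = (-7*v + y)*(4*v + y)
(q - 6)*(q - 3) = q^2 - 9*q + 18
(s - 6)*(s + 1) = s^2 - 5*s - 6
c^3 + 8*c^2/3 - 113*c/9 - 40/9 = (c - 8/3)*(c + 1/3)*(c + 5)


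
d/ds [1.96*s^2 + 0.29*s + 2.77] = 3.92*s + 0.29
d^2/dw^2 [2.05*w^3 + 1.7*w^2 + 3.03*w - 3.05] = 12.3*w + 3.4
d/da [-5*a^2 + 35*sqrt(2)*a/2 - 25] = -10*a + 35*sqrt(2)/2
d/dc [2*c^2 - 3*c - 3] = 4*c - 3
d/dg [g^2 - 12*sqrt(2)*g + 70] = 2*g - 12*sqrt(2)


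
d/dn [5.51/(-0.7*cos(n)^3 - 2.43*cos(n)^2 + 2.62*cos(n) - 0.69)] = (-11.571*cos(n)^2 - 26.7786*cos(n) + 14.4362)*sin(n)/(0.7*cos(n)^3 + 2.43*cos(n)^2 - 2.62*cos(n) + 0.69)^2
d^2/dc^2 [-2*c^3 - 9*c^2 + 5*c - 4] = -12*c - 18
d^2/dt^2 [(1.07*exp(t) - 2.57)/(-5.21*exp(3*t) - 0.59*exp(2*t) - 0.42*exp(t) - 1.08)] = (-116.176748*exp(6*t) + 617.975814*exp(5*t) + 95.892182*exp(4*t) + 93.35975*exp(3*t) - 124.146522*exp(2*t) - 5.611716*exp(t) - 2.4138)*exp(t)/(141.420761*exp(9*t) + 48.045057*exp(8*t) + 39.642369*exp(7*t) + 95.898491*exp(6*t) + 23.11461*exp(5*t) + 15.619608*exp(4*t) + 19.910664*exp(3*t) + 2.636064*exp(2*t) + 1.469664*exp(t) + 1.259712)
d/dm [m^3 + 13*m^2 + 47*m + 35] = 3*m^2 + 26*m + 47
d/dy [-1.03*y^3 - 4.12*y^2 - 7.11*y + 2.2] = -3.09*y^2 - 8.24*y - 7.11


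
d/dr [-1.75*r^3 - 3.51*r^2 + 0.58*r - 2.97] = -5.25*r^2 - 7.02*r + 0.58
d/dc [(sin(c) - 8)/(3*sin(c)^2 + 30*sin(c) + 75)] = (21 - sin(c))*cos(c)/(3*(sin(c) + 5)^3)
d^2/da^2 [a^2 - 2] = 2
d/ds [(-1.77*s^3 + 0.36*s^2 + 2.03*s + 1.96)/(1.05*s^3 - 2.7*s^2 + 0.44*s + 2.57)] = (4.401*s^4 - 5.8206*s^3 - 14.1813*s^2 + 12.4344*s + 4.3547)/(1.1025*s^6 - 5.67*s^5 + 8.214*s^4 + 3.021*s^3 - 13.6844*s^2 + 2.2616*s + 6.6049)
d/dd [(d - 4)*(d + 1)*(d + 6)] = 3*d^2 + 6*d - 22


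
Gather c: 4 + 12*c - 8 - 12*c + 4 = 0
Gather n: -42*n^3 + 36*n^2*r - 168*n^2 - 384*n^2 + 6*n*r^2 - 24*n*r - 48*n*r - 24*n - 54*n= -42*n^3 + n^2*(36*r - 552) + n*(6*r^2 - 72*r - 78)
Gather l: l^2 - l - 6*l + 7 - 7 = l^2 - 7*l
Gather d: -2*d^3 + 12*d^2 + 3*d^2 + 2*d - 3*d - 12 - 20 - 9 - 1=-2*d^3 + 15*d^2 - d - 42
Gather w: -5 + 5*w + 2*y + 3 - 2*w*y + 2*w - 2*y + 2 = w*(7 - 2*y)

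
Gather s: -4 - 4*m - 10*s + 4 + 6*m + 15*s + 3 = 2*m + 5*s + 3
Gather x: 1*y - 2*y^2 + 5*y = -2*y^2 + 6*y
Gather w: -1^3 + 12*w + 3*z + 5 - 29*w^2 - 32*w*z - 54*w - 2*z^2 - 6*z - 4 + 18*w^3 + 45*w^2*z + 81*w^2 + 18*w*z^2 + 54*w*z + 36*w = 18*w^3 + w^2*(45*z + 52) + w*(18*z^2 + 22*z - 6) - 2*z^2 - 3*z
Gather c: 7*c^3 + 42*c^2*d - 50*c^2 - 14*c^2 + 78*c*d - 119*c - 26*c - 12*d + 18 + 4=7*c^3 + c^2*(42*d - 64) + c*(78*d - 145) - 12*d + 22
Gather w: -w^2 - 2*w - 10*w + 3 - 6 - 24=-w^2 - 12*w - 27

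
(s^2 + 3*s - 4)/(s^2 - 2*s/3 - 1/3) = 3*(s + 4)/(3*s + 1)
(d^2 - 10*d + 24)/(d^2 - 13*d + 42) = (d - 4)/(d - 7)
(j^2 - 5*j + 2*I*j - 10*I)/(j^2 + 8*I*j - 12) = (j - 5)/(j + 6*I)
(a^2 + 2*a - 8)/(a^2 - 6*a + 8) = (a + 4)/(a - 4)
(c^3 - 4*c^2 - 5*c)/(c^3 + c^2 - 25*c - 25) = c/(c + 5)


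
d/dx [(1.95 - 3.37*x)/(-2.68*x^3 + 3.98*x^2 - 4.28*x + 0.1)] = (-18.0632*x^3 + 29.0906*x^2 - 15.522*x + 8.009)/(7.1824*x^6 - 21.3328*x^5 + 38.7812*x^4 - 34.6048*x^3 + 19.1144*x^2 - 0.856*x + 0.01)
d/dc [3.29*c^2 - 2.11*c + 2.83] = 6.58*c - 2.11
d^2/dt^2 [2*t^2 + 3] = 4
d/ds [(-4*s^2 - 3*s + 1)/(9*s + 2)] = (-36*s^2 - 16*s - 15)/(81*s^2 + 36*s + 4)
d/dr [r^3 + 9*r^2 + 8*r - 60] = 3*r^2 + 18*r + 8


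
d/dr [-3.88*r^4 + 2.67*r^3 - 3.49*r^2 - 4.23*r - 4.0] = -15.52*r^3 + 8.01*r^2 - 6.98*r - 4.23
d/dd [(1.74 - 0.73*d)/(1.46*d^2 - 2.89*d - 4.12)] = (1.0658*d^2 - 5.0808*d + 8.0362)/(2.1316*d^4 - 8.4388*d^3 - 3.6783*d^2 + 23.8136*d + 16.9744)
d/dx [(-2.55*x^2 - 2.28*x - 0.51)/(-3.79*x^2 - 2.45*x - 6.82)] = (-2.3937*x^2 + 30.9162*x + 14.3001)/(14.3641*x^4 + 18.571*x^3 + 57.6981*x^2 + 33.418*x + 46.5124)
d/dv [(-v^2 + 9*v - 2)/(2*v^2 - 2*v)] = (-4*v^2 + 2*v - 1)/(v^2*(v^2 - 2*v + 1))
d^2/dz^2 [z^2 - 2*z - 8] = 2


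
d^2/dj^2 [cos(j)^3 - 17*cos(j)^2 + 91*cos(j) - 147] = -367*cos(j)/4 + 34*cos(2*j) - 9*cos(3*j)/4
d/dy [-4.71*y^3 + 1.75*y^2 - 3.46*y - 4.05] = -14.13*y^2 + 3.5*y - 3.46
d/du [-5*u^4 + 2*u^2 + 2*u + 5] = -20*u^3 + 4*u + 2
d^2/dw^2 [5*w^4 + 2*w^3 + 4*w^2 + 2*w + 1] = 60*w^2 + 12*w + 8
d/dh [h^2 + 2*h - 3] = 2*h + 2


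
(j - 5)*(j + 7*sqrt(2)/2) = j^2 - 5*j + 7*sqrt(2)*j/2 - 35*sqrt(2)/2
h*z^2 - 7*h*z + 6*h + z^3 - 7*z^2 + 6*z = (h + z)*(z - 6)*(z - 1)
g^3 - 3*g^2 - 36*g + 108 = (g - 6)*(g - 3)*(g + 6)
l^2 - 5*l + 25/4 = (l - 5/2)^2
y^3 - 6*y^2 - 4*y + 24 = (y - 6)*(y - 2)*(y + 2)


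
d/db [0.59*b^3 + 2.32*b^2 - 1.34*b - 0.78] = 1.77*b^2 + 4.64*b - 1.34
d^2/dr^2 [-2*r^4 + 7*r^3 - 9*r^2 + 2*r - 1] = -24*r^2 + 42*r - 18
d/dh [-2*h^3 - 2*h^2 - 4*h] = -6*h^2 - 4*h - 4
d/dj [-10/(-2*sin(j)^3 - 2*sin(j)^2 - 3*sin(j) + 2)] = 10*(-4*sin(j) + 3*cos(2*j) - 6)*cos(j)/(2*sin(j)^3 + 2*sin(j)^2 + 3*sin(j) - 2)^2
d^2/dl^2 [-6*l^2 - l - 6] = -12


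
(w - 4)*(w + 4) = w^2 - 16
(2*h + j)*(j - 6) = 2*h*j - 12*h + j^2 - 6*j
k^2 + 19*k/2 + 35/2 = (k + 5/2)*(k + 7)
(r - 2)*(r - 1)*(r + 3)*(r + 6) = r^4 + 6*r^3 - 7*r^2 - 36*r + 36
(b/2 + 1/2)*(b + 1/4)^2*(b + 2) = b^4/2 + 7*b^3/4 + 57*b^2/32 + 19*b/32 + 1/16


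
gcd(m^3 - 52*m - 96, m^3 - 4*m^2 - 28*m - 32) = m^2 - 6*m - 16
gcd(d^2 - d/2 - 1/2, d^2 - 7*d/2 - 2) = d + 1/2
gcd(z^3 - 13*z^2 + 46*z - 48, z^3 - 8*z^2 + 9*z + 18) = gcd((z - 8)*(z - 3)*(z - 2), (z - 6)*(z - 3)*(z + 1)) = z - 3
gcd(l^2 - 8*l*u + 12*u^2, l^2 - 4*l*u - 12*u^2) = -l + 6*u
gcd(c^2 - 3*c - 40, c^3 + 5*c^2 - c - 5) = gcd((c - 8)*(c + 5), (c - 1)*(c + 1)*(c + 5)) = c + 5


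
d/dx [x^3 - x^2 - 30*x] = 3*x^2 - 2*x - 30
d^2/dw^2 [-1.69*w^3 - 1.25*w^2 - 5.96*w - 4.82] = -10.14*w - 2.5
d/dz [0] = 0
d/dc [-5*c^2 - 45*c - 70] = -10*c - 45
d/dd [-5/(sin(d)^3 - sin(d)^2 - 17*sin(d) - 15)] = 5*(3*sin(d)^2 - 2*sin(d) - 17)*cos(d)/(-sin(d)^3 + sin(d)^2 + 17*sin(d) + 15)^2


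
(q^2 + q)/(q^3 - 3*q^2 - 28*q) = (q + 1)/(q^2 - 3*q - 28)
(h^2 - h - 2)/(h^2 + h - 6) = (h + 1)/(h + 3)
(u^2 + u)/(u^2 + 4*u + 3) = u/(u + 3)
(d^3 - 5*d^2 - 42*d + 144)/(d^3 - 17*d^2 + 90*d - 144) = (d + 6)/(d - 6)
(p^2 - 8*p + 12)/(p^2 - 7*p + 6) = (p - 2)/(p - 1)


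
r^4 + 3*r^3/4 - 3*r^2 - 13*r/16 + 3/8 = (r - 3/2)*(r - 1/4)*(r + 1/2)*(r + 2)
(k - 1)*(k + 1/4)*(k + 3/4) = k^3 - 13*k/16 - 3/16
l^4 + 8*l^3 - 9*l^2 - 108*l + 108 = (l - 3)*(l - 1)*(l + 6)^2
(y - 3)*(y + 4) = y^2 + y - 12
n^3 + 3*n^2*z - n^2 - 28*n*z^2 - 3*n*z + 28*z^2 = (n - 1)*(n - 4*z)*(n + 7*z)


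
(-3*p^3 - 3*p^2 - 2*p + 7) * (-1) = 3*p^3 + 3*p^2 + 2*p - 7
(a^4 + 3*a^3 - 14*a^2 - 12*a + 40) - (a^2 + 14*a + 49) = a^4 + 3*a^3 - 15*a^2 - 26*a - 9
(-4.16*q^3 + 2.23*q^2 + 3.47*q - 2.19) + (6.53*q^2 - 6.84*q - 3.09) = -4.16*q^3 + 8.76*q^2 - 3.37*q - 5.28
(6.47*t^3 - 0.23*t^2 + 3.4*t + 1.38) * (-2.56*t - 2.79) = -16.5632*t^4 - 17.4625*t^3 - 8.0623*t^2 - 13.0188*t - 3.8502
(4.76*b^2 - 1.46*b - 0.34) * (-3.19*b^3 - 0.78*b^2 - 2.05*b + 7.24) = -15.1844*b^5 + 0.9446*b^4 - 7.5346*b^3 + 37.7206*b^2 - 9.8734*b - 2.4616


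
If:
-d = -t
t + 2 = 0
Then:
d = -2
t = -2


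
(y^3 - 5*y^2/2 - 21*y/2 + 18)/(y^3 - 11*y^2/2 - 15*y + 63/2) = (y - 4)/(y - 7)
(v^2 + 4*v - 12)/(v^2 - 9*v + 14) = (v + 6)/(v - 7)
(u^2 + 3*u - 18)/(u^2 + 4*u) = (u^2 + 3*u - 18)/(u*(u + 4))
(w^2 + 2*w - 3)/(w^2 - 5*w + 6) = (w^2 + 2*w - 3)/(w^2 - 5*w + 6)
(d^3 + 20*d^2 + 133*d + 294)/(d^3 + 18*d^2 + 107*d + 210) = (d + 7)/(d + 5)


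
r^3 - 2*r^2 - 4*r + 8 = (r - 2)^2*(r + 2)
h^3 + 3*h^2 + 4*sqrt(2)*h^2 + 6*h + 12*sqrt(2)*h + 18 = (h + 3)*(h + sqrt(2))*(h + 3*sqrt(2))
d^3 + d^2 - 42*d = d*(d - 6)*(d + 7)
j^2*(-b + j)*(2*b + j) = -2*b^2*j^2 + b*j^3 + j^4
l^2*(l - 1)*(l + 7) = l^4 + 6*l^3 - 7*l^2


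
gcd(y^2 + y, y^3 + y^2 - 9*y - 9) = y + 1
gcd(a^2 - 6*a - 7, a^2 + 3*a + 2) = a + 1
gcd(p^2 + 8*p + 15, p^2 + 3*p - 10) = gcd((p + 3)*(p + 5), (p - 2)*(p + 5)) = p + 5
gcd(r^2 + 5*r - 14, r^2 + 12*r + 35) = r + 7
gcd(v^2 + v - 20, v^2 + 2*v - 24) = v - 4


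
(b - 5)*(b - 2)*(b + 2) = b^3 - 5*b^2 - 4*b + 20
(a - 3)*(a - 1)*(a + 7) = a^3 + 3*a^2 - 25*a + 21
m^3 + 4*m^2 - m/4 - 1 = (m - 1/2)*(m + 1/2)*(m + 4)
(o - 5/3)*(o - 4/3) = o^2 - 3*o + 20/9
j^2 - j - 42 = (j - 7)*(j + 6)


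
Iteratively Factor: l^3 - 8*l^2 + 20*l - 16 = (l - 4)*(l^2 - 4*l + 4) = (l - 4)*(l - 2)*(l - 2)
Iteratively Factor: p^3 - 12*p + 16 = (p - 2)*(p^2 + 2*p - 8) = (p - 2)*(p + 4)*(p - 2)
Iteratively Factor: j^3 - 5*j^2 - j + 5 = (j - 1)*(j^2 - 4*j - 5) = (j - 1)*(j + 1)*(j - 5)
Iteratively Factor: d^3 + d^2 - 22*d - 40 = (d - 5)*(d^2 + 6*d + 8) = (d - 5)*(d + 2)*(d + 4)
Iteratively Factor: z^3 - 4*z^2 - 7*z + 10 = (z - 1)*(z^2 - 3*z - 10) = (z - 1)*(z + 2)*(z - 5)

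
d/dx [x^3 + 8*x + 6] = 3*x^2 + 8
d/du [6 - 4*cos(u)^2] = 4*sin(2*u)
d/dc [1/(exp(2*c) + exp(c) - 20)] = (-2*exp(c) - 1)*exp(c)/(exp(2*c) + exp(c) - 20)^2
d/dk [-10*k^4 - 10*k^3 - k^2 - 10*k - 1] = -40*k^3 - 30*k^2 - 2*k - 10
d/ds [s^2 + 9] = 2*s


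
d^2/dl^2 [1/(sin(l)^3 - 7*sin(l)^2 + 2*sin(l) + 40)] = (-9*sin(l)^6 + 77*sin(l)^5 - 188*sin(l)^4 + 290*sin(l)^3 - 818*sin(l)^2 - 244*sin(l) + 568)/(sin(l)^3 - 7*sin(l)^2 + 2*sin(l) + 40)^3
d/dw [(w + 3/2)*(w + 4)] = 2*w + 11/2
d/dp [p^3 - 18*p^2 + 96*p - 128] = 3*p^2 - 36*p + 96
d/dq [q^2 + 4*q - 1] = 2*q + 4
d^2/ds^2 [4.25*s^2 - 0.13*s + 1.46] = 8.50000000000000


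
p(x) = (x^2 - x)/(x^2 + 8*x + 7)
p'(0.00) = -0.14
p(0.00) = 0.00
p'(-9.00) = 2.33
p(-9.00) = 5.62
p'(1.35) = 0.07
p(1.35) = 0.02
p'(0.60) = 0.03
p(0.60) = -0.02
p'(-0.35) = -0.58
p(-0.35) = 0.11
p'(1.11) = 0.07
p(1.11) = 0.01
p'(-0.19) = -0.31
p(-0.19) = 0.04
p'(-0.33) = -0.53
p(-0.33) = 0.10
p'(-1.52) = -0.92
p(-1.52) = -1.34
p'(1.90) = 0.08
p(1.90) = 0.07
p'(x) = (-2*x - 8)*(x^2 - x)/(x^2 + 8*x + 7)^2 + (2*x - 1)/(x^2 + 8*x + 7)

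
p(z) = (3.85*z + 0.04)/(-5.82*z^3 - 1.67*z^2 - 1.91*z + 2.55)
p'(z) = (3.85*z + 0.04)*(17.46*z^2 + 3.34*z + 1.91)/(-5.82*z^3 - 1.67*z^2 - 1.91*z + 2.55)^2 + 3.85/(-5.82*z^3 - 1.67*z^2 - 1.91*z + 2.55) = (44.814*z^3 + 7.1279*z^2 + 0.1336*z + 9.8939)/(33.8724*z^6 + 19.4388*z^5 + 25.0213*z^4 - 23.3026*z^3 - 4.8689*z^2 - 9.741*z + 6.5025)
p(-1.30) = -0.33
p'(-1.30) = -0.34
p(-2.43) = -0.12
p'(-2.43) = -0.09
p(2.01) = -0.14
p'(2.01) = 0.13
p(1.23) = -0.36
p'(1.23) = 0.60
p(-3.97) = -0.04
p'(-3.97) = -0.02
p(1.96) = -0.15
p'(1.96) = 0.14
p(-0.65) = -0.53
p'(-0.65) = 0.02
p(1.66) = -0.20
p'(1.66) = 0.23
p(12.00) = -0.00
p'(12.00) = 0.00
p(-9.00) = -0.01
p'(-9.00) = -0.00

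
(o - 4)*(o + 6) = o^2 + 2*o - 24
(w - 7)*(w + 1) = w^2 - 6*w - 7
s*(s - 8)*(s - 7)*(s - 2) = s^4 - 17*s^3 + 86*s^2 - 112*s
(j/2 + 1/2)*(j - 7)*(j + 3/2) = j^3/2 - 9*j^2/4 - 8*j - 21/4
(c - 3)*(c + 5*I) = c^2 - 3*c + 5*I*c - 15*I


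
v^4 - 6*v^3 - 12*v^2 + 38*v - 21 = (v - 7)*(v - 1)^2*(v + 3)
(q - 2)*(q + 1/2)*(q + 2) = q^3 + q^2/2 - 4*q - 2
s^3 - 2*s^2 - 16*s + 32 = (s - 4)*(s - 2)*(s + 4)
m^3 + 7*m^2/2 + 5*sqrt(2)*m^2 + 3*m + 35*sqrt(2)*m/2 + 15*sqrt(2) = (m + 3/2)*(m + 2)*(m + 5*sqrt(2))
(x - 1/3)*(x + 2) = x^2 + 5*x/3 - 2/3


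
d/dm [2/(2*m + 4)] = -1/(m + 2)^2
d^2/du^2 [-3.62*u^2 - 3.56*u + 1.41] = -7.24000000000000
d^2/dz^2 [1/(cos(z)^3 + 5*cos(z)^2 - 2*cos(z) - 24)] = ((-5*cos(z) + 40*cos(2*z) + 9*cos(3*z))*(cos(z)^3 + 5*cos(z)^2 - 2*cos(z) - 24)/4 + 2*(3*cos(z)^2 + 10*cos(z) - 2)^2*sin(z)^2)/(cos(z)^3 + 5*cos(z)^2 - 2*cos(z) - 24)^3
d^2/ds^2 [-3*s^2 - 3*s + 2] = -6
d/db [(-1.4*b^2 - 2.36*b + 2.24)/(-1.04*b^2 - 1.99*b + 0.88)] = (0.3316*b^2 + 2.1952*b + 2.3808)/(1.0816*b^4 + 4.1392*b^3 + 2.1297*b^2 - 3.5024*b + 0.7744)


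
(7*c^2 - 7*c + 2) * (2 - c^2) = -7*c^4 + 7*c^3 + 12*c^2 - 14*c + 4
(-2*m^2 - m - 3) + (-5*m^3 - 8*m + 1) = -5*m^3 - 2*m^2 - 9*m - 2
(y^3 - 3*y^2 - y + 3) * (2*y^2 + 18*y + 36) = 2*y^5 + 12*y^4 - 20*y^3 - 120*y^2 + 18*y + 108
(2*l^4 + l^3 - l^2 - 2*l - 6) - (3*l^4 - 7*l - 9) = -l^4 + l^3 - l^2 + 5*l + 3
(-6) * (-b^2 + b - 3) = 6*b^2 - 6*b + 18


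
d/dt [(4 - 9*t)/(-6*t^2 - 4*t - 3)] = (-54*t^2 + 48*t + 43)/(36*t^4 + 48*t^3 + 52*t^2 + 24*t + 9)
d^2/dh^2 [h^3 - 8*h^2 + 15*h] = 6*h - 16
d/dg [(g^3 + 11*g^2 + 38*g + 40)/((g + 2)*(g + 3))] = (g^2 + 6*g + 7)/(g^2 + 6*g + 9)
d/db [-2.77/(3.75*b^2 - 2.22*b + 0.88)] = (20.775*b - 6.1494)/(3.75*b^2 - 2.22*b + 0.88)^2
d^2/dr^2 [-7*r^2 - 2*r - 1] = -14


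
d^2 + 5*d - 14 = (d - 2)*(d + 7)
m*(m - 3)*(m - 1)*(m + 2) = m^4 - 2*m^3 - 5*m^2 + 6*m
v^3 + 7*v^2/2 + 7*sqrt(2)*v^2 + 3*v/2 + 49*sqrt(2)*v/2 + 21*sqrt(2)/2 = (v + 1/2)*(v + 3)*(v + 7*sqrt(2))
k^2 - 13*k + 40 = (k - 8)*(k - 5)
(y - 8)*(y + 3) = y^2 - 5*y - 24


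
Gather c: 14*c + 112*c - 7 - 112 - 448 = 126*c - 567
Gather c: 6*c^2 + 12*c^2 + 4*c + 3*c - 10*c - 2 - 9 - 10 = 18*c^2 - 3*c - 21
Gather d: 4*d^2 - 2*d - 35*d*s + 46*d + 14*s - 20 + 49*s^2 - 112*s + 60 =4*d^2 + d*(44 - 35*s) + 49*s^2 - 98*s + 40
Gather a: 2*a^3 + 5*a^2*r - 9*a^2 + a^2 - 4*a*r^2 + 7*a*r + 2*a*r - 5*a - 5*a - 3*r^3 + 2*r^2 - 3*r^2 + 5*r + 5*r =2*a^3 + a^2*(5*r - 8) + a*(-4*r^2 + 9*r - 10) - 3*r^3 - r^2 + 10*r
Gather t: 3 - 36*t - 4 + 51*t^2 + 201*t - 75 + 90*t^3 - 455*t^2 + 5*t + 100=90*t^3 - 404*t^2 + 170*t + 24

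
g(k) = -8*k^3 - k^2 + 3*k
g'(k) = -24*k^2 - 2*k + 3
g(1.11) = -8.84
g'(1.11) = -28.79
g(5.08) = -1059.34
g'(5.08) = -626.51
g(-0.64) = -0.23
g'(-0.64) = -5.55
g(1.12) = -9.13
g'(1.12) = -29.35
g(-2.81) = 161.18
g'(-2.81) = -180.89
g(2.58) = -136.30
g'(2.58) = -161.91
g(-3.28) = 261.70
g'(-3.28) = -248.64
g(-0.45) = -0.82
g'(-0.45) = -0.96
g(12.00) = -13932.00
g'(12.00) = -3477.00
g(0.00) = 0.00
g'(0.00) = 3.00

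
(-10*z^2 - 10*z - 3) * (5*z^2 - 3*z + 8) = -50*z^4 - 20*z^3 - 65*z^2 - 71*z - 24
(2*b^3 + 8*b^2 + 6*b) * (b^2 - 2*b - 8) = 2*b^5 + 4*b^4 - 26*b^3 - 76*b^2 - 48*b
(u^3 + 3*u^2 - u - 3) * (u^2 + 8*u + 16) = u^5 + 11*u^4 + 39*u^3 + 37*u^2 - 40*u - 48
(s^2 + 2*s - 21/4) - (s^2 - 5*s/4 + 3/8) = 13*s/4 - 45/8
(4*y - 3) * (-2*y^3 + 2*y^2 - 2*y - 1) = -8*y^4 + 14*y^3 - 14*y^2 + 2*y + 3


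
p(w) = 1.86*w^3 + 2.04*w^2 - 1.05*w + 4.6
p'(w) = 5.58*w^2 + 4.08*w - 1.05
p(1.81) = 20.41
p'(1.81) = 24.62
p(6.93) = 714.33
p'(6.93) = 295.20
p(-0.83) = 5.81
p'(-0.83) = -0.59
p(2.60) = 48.35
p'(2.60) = 47.28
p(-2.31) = -5.02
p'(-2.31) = 19.30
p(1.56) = 14.99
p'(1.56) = 18.89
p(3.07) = 74.42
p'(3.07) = 64.07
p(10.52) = 2384.83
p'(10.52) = 659.41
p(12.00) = 3499.84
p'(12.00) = 851.43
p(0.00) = 4.60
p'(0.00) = -1.05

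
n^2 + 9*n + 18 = (n + 3)*(n + 6)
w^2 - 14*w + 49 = (w - 7)^2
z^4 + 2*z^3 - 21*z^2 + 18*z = z*(z - 3)*(z - 1)*(z + 6)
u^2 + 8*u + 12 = (u + 2)*(u + 6)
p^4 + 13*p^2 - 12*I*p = p*(p - 3*I)*(p - I)*(p + 4*I)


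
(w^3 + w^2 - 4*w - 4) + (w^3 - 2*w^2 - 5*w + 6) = 2*w^3 - w^2 - 9*w + 2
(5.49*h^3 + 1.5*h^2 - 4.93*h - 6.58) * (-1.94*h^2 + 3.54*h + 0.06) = -10.6506*h^5 + 16.5246*h^4 + 15.2036*h^3 - 4.597*h^2 - 23.589*h - 0.3948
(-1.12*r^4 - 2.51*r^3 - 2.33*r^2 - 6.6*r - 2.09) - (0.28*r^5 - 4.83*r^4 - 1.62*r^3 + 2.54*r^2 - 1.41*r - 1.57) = -0.28*r^5 + 3.71*r^4 - 0.89*r^3 - 4.87*r^2 - 5.19*r - 0.52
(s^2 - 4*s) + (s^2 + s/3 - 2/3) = 2*s^2 - 11*s/3 - 2/3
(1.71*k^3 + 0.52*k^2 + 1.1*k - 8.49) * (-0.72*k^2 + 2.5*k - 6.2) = -1.2312*k^5 + 3.9006*k^4 - 10.094*k^3 + 5.6388*k^2 - 28.045*k + 52.638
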